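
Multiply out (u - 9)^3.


Expand (u - 9)^3 by repeated multiplication:
  (u - 9)^2 = u^2 - 18u + 81
= u^3 - 27u^2 + 243u - 729


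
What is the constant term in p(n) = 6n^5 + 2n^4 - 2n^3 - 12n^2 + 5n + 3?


Read off the constant term: 3


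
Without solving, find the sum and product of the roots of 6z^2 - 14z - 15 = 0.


For az^2+bz+c=0: sum = -b/a, product = c/a.
a=6, b=-14, c=-15
Sum = -(-14)/6 = 7/3
Product = (-15)/6 = -5/2


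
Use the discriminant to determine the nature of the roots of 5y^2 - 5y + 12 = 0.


D = b^2 - 4ac = (-5)^2 - 4(5)(12) = 25 - 240 = -215
Since D < 0: two complex conjugate roots (no real roots)


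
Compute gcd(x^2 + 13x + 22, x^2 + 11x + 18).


Factor each:
  x^2 + 13x + 22 = (x + 2)(x + 11)
  x^2 + 11x + 18 = (x + 2)(x + 9)
Common monic factor: x + 2


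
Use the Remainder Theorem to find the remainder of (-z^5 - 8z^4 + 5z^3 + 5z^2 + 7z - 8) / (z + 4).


By the Remainder Theorem, the remainder equals p(-4):
  -1*(-4)^5 = 1024
  -8*(-4)^4 = -2048
  5*(-4)^3 = -320
  5*(-4)^2 = 80
  7*(-4)^1 = -28
  constant: -8
Sum: 1024 - 2048 - 320 + 80 - 28 - 8 = -1300


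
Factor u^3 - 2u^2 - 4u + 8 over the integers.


Try integer roots (divisors of 8). u=2: p(2)=0.
Divide out (u - 2): quotient is u^2 - 4.
Factor the quadratic: (u - 2)(u + 2)
Result: (u - 2)(u - 2)(u + 2)


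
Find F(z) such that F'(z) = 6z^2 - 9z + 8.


Reverse power rule on each term:
  ∫ 6z^2 dz = 2z^3
  ∫ -9z dz = -(9/2)z^2
  ∫ 8 dz = 8z
F(z) = 2z^3 - (9/2)z^2 + 8z + C


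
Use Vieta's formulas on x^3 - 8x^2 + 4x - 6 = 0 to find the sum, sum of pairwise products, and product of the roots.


Monic cubic x^3+bx^2+cx+d=0: sum=-b, pairwise sum=c, product=-d.
b=-8, c=4, d=-6
r1+r2+r3 = 8
r1r2+r1r3+r2r3 = 4
r1r2r3 = 6


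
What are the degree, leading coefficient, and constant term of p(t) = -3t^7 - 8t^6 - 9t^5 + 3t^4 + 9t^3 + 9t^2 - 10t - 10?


Highest power of t is 7, with coefficient -3. Constant term is -10.
Degree = 7, leading coefficient = -3, constant term = -10


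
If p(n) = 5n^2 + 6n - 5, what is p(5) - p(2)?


p(5) = 150
p(2) = 27
p(5) - p(2) = 150 - 27 = 123


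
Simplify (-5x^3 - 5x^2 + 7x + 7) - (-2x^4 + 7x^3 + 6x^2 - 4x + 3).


Distribute the minus sign:
  (-5x^3 - 5x^2 + 7x + 7)
- (-2x^4 + 7x^3 + 6x^2 - 4x + 3)
Negate second polynomial: 2x^4 - 7x^3 - 6x^2 + 4x - 3
Add: 2x^4 - 12x^3 - 11x^2 + 11x + 4


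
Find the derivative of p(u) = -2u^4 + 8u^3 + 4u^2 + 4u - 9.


Apply the power rule term by term:
  d/du(-2u^4) = -8u^3
  d/du(8u^3) = 24u^2
  d/du(4u^2) = 8u
  d/du(4u) = 4
  d/du(-9) = 0
p'(u) = -8u^3 + 24u^2 + 8u + 4


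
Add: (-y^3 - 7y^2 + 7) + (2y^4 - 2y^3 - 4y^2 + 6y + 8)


Align terms by degree and add:
  -y^3 - 7y^2 + 7
+ 2y^4 - 2y^3 - 4y^2 + 6y + 8
= 2y^4 - 3y^3 - 11y^2 + 6y + 15


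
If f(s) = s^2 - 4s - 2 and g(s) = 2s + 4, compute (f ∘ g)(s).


Substitute g(s) into f:
f(g(s)) = 1*(2s + 4)^2 + (-4)*(2s + 4) + (-2)
(2s + 4)^2 = 4s^2 + 16s + 16
Expand and combine: 4s^2 + 8s - 2


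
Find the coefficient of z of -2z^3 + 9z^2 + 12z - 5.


Read off the coefficient of z: 12


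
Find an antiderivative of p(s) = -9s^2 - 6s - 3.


Reverse power rule on each term:
  ∫ -9s^2 ds = -3s^3
  ∫ -6s ds = -3s^2
  ∫ -3 ds = -3s
F(s) = -3s^3 - 3s^2 - 3s + C


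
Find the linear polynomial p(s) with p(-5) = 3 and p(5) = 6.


p(s) = ms + b. Using p(-5)=3, p(5)=6:
m = (3 - 6)/(-5 - 5) = -3/-10 = 3/10
b = 3 - m*(-5) = 3 + 3/2 = 9/2
p(s) = (3/10)s + (9/2)


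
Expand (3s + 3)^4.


Expand (3s + 3)^4 by repeated multiplication:
  (3s + 3)^2 = 9s^2 + 18s + 9
  (3s + 3)^3 = 27s^3 + 81s^2 + 81s + 27
= 81s^4 + 324s^3 + 486s^2 + 324s + 81


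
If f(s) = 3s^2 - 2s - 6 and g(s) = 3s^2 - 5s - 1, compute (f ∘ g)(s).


Substitute g(s) into f:
f(g(s)) = 3*(3s^2 - 5s - 1)^2 + (-2)*(3s^2 - 5s - 1) + (-6)
(3s^2 - 5s - 1)^2 = 9s^4 - 30s^3 + 19s^2 + 10s + 1
Expand and combine: 27s^4 - 90s^3 + 51s^2 + 40s - 1


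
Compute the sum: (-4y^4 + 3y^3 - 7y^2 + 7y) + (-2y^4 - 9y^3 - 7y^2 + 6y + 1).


Align terms by degree and add:
  -4y^4 + 3y^3 - 7y^2 + 7y
  -2y^4 - 9y^3 - 7y^2 + 6y + 1
= -6y^4 - 6y^3 - 14y^2 + 13y + 1


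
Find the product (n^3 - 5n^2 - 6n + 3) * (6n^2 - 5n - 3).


Distribute each term of the first polynomial:
  (n^3)(6n^2 - 5n - 3) = 6n^5 - 5n^4 - 3n^3
  (-5n^2)(6n^2 - 5n - 3) = -30n^4 + 25n^3 + 15n^2
  (-6n)(6n^2 - 5n - 3) = -36n^3 + 30n^2 + 18n
  (3)(6n^2 - 5n - 3) = 18n^2 - 15n - 9
Sum: 6n^5 - 35n^4 - 14n^3 + 63n^2 + 3n - 9


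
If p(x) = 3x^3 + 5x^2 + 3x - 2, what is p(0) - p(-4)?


p(0) = -2
p(-4) = -126
p(0) - p(-4) = -2 + 126 = 124


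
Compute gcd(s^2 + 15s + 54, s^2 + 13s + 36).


Factor each:
  s^2 + 15s + 54 = (s + 9)(s + 6)
  s^2 + 13s + 36 = (s + 9)(s + 4)
Common monic factor: s + 9


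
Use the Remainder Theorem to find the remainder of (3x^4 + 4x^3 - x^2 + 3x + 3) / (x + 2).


By the Remainder Theorem, the remainder equals p(-2):
  3*(-2)^4 = 48
  4*(-2)^3 = -32
  -1*(-2)^2 = -4
  3*(-2)^1 = -6
  constant: 3
Sum: 48 - 32 - 4 - 6 + 3 = 9


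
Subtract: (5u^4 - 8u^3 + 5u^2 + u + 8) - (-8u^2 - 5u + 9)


Distribute the minus sign:
  (5u^4 - 8u^3 + 5u^2 + u + 8)
- (-8u^2 - 5u + 9)
Negate second polynomial: 8u^2 + 5u - 9
Add: 5u^4 - 8u^3 + 13u^2 + 6u - 1


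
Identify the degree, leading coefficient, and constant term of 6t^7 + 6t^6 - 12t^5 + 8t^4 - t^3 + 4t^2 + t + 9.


Highest power of t is 7, with coefficient 6. Constant term is 9.
Degree = 7, leading coefficient = 6, constant term = 9


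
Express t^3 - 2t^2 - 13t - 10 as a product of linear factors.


Try integer roots (divisors of -10). t=5: p(5)=0.
Divide out (t - 5): quotient is t^2 + 3t + 2.
Factor the quadratic: (t + 1)(t + 2)
Result: (t - 5)(t + 1)(t + 2)


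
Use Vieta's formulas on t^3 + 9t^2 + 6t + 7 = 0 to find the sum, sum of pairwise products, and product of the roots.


Monic cubic t^3+bt^2+ct+d=0: sum=-b, pairwise sum=c, product=-d.
b=9, c=6, d=7
r1+r2+r3 = -9
r1r2+r1r3+r2r3 = 6
r1r2r3 = -7


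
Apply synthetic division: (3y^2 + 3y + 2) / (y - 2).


Synthetic division with c = 2. Coefficients: 3, 3, 2
Bring down 3.
  3 * 2 = 6; 6 + 3 = 9
  9 * 2 = 18; 18 + 2 = 20
Quotient: 3y + 9, Remainder: 20


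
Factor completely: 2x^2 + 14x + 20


Roots satisfy r1 + r2 = -b/a = -7 and r1*r2 = c/a = 10.
So r1 = -5, r2 = -2.
2x^2 + 14x + 20 = 2(x - r1)(x - r2) = 2(x + 5)(x + 2)


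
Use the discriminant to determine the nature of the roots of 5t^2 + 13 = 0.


D = b^2 - 4ac = (0)^2 - 4(5)(13) = 0 - 260 = -260
Since D < 0: two complex conjugate roots (no real roots)


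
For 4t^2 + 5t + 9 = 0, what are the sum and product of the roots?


For at^2+bt+c=0: sum = -b/a, product = c/a.
a=4, b=5, c=9
Sum = -(5)/4 = -5/4
Product = (9)/4 = 9/4


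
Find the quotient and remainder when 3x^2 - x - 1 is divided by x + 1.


(3x^2 - x - 1) / (x + 1)
Step 1: 3x * (x + 1) = 3x^2 + 3x; subtract.
Step 2: -4 * (x + 1) = -4x - 4; subtract.
Quotient: 3x - 4, Remainder: 3


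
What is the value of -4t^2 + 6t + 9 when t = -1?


Using direct substitution:
  -4 * (-1)^2 = -4
  6 * (-1)^1 = -6
  constant: 9
Sum = -4 - 6 + 9 = -1


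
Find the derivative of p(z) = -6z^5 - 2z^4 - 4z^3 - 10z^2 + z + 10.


Apply the power rule term by term:
  d/dz(-6z^5) = -30z^4
  d/dz(-2z^4) = -8z^3
  d/dz(-4z^3) = -12z^2
  d/dz(-10z^2) = -20z
  d/dz(z) = 1
  d/dz(10) = 0
p'(z) = -30z^4 - 8z^3 - 12z^2 - 20z + 1


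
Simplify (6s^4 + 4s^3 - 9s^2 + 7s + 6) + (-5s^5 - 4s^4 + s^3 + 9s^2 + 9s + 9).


Align terms by degree and add:
  6s^4 + 4s^3 - 9s^2 + 7s + 6
  -5s^5 - 4s^4 + s^3 + 9s^2 + 9s + 9
= -5s^5 + 2s^4 + 5s^3 + 16s + 15


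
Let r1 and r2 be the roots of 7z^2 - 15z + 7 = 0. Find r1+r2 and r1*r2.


For az^2+bz+c=0: sum = -b/a, product = c/a.
a=7, b=-15, c=7
Sum = -(-15)/7 = 15/7
Product = (7)/7 = 1


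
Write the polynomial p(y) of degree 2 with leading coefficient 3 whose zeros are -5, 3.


p(y) = 3(y + 5)(y - 3)
Expand: 3y^2 + 6y - 45


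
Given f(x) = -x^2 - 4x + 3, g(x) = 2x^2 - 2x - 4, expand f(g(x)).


Substitute g(x) into f:
f(g(x)) = -1*(2x^2 - 2x - 4)^2 + (-4)*(2x^2 - 2x - 4) + 3
(2x^2 - 2x - 4)^2 = 4x^4 - 8x^3 - 12x^2 + 16x + 16
Expand and combine: -4x^4 + 8x^3 + 4x^2 - 8x + 3


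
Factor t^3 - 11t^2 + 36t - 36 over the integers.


Try integer roots (divisors of -36). t=3: p(3)=0.
Divide out (t - 3): quotient is t^2 - 8t + 12.
Factor the quadratic: (t - 2)(t - 6)
Result: (t - 3)(t - 2)(t - 6)


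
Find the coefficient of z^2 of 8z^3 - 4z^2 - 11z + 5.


Read off the coefficient of z^2: -4


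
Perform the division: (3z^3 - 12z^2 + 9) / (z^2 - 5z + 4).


(3z^3 - 12z^2 + 9) / (z^2 - 5z + 4)
Step 1: 3z * (z^2 - 5z + 4) = 3z^3 - 15z^2 + 12z; subtract.
Step 2: 3 * (z^2 - 5z + 4) = 3z^2 - 15z + 12; subtract.
Quotient: 3z + 3, Remainder: 3z - 3


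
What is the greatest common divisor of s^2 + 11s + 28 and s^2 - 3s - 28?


Factor each:
  s^2 + 11s + 28 = (s + 4)(s + 7)
  s^2 - 3s - 28 = (s + 4)(s - 7)
Common monic factor: s + 4


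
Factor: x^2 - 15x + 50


Roots satisfy r1 + r2 = -b/a = 15 and r1*r2 = c/a = 50.
So r1 = 5, r2 = 10.
x^2 - 15x + 50 = (x - r1)(x - r2) = (x - 5)(x - 10)


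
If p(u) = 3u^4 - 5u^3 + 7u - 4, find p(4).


Using direct substitution:
  3 * (4)^4 = 768
  -5 * (4)^3 = -320
  0 * (4)^2 = 0
  7 * (4)^1 = 28
  constant: -4
Sum = 768 - 320 + 0 + 28 - 4 = 472


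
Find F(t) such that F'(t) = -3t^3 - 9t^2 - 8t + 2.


Reverse power rule on each term:
  ∫ -3t^3 dt = -(3/4)t^4
  ∫ -9t^2 dt = -3t^3
  ∫ -8t dt = -4t^2
  ∫ 2 dt = 2t
F(t) = -(3/4)t^4 - 3t^3 - 4t^2 + 2t + C


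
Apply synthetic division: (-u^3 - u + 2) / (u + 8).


Synthetic division with c = -8. Coefficients: -1, 0, -1, 2
Bring down -1.
  -1 * -8 = 8; 8 + 0 = 8
  8 * -8 = -64; -64 - 1 = -65
  -65 * -8 = 520; 520 + 2 = 522
Quotient: -u^2 + 8u - 65, Remainder: 522


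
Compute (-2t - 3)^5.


Expand (-2t - 3)^5 by repeated multiplication:
  (-2t - 3)^2 = 4t^2 + 12t + 9
  (-2t - 3)^3 = -8t^3 - 36t^2 - 54t - 27
  (-2t - 3)^4 = 16t^4 + 96t^3 + 216t^2 + 216t + 81
= -32t^5 - 240t^4 - 720t^3 - 1080t^2 - 810t - 243


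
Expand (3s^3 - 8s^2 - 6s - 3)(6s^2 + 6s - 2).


Distribute each term of the first polynomial:
  (3s^3)(6s^2 + 6s - 2) = 18s^5 + 18s^4 - 6s^3
  (-8s^2)(6s^2 + 6s - 2) = -48s^4 - 48s^3 + 16s^2
  (-6s)(6s^2 + 6s - 2) = -36s^3 - 36s^2 + 12s
  (-3)(6s^2 + 6s - 2) = -18s^2 - 18s + 6
Sum: 18s^5 - 30s^4 - 90s^3 - 38s^2 - 6s + 6


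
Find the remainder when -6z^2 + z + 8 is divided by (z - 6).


By the Remainder Theorem, the remainder equals p(6):
  -6*(6)^2 = -216
  1*(6)^1 = 6
  constant: 8
Sum: -216 + 6 + 8 = -202


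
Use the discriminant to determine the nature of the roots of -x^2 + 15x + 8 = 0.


D = b^2 - 4ac = (15)^2 - 4(-1)(8) = 225 + 32 = 257
Since D > 0: two distinct irrational roots


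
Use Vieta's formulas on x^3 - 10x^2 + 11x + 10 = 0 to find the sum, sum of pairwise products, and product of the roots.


Monic cubic x^3+bx^2+cx+d=0: sum=-b, pairwise sum=c, product=-d.
b=-10, c=11, d=10
r1+r2+r3 = 10
r1r2+r1r3+r2r3 = 11
r1r2r3 = -10


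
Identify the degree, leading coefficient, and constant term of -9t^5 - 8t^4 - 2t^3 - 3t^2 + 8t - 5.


Highest power of t is 5, with coefficient -9. Constant term is -5.
Degree = 5, leading coefficient = -9, constant term = -5


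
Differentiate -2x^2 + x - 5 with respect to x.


Apply the power rule term by term:
  d/dx(-2x^2) = -4x
  d/dx(x) = 1
  d/dx(-5) = 0
p'(x) = -4x + 1


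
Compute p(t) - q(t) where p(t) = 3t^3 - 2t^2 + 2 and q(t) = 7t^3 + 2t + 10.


Distribute the minus sign:
  (3t^3 - 2t^2 + 2)
- (7t^3 + 2t + 10)
Negate second polynomial: -7t^3 - 2t - 10
Add: -4t^3 - 2t^2 - 2t - 8


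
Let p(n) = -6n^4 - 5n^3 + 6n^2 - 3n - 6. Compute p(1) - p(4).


p(1) = -14
p(4) = -1778
p(1) - p(4) = -14 + 1778 = 1764


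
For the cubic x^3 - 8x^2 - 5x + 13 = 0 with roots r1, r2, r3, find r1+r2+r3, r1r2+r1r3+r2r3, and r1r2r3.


Monic cubic x^3+bx^2+cx+d=0: sum=-b, pairwise sum=c, product=-d.
b=-8, c=-5, d=13
r1+r2+r3 = 8
r1r2+r1r3+r2r3 = -5
r1r2r3 = -13


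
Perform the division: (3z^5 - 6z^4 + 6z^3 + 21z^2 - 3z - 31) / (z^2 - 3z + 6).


(3z^5 - 6z^4 + 6z^3 + 21z^2 - 3z - 31) / (z^2 - 3z + 6)
Step 1: 3z^3 * (z^2 - 3z + 6) = 3z^5 - 9z^4 + 18z^3; subtract.
Step 2: 3z^2 * (z^2 - 3z + 6) = 3z^4 - 9z^3 + 18z^2; subtract.
Step 3: -3z * (z^2 - 3z + 6) = -3z^3 + 9z^2 - 18z; subtract.
Step 4: -6 * (z^2 - 3z + 6) = -6z^2 + 18z - 36; subtract.
Quotient: 3z^3 + 3z^2 - 3z - 6, Remainder: -3z + 5


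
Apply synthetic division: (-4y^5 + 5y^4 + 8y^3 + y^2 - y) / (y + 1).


Synthetic division with c = -1. Coefficients: -4, 5, 8, 1, -1, 0
Bring down -4.
  -4 * -1 = 4; 4 + 5 = 9
  9 * -1 = -9; -9 + 8 = -1
  -1 * -1 = 1; 1 + 1 = 2
  2 * -1 = -2; -2 - 1 = -3
  -3 * -1 = 3; 3 + 0 = 3
Quotient: -4y^4 + 9y^3 - y^2 + 2y - 3, Remainder: 3


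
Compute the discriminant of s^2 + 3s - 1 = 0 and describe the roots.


D = b^2 - 4ac = (3)^2 - 4(1)(-1) = 9 + 4 = 13
Since D > 0: two distinct irrational roots


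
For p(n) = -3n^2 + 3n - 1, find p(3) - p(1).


p(3) = -19
p(1) = -1
p(3) - p(1) = -19 + 1 = -18


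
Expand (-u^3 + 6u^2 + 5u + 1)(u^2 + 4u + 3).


Distribute each term of the first polynomial:
  (-u^3)(u^2 + 4u + 3) = -u^5 - 4u^4 - 3u^3
  (6u^2)(u^2 + 4u + 3) = 6u^4 + 24u^3 + 18u^2
  (5u)(u^2 + 4u + 3) = 5u^3 + 20u^2 + 15u
  (1)(u^2 + 4u + 3) = u^2 + 4u + 3
Sum: -u^5 + 2u^4 + 26u^3 + 39u^2 + 19u + 3


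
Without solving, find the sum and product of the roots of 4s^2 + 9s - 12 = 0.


For as^2+bs+c=0: sum = -b/a, product = c/a.
a=4, b=9, c=-12
Sum = -(9)/4 = -9/4
Product = (-12)/4 = -3


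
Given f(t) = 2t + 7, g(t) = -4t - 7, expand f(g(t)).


Substitute g(t) into f:
f(g(t)) = 2*(-4t - 7) + 7
Expand and combine: -8t - 7


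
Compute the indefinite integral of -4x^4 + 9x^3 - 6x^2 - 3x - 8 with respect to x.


Reverse power rule on each term:
  ∫ -4x^4 dx = -(4/5)x^5
  ∫ 9x^3 dx = (9/4)x^4
  ∫ -6x^2 dx = -2x^3
  ∫ -3x dx = -(3/2)x^2
  ∫ -8 dx = -8x
F(x) = -(4/5)x^5 + (9/4)x^4 - 2x^3 - (3/2)x^2 - 8x + C


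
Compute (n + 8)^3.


Expand (n + 8)^3 by repeated multiplication:
  (n + 8)^2 = n^2 + 16n + 64
= n^3 + 24n^2 + 192n + 512


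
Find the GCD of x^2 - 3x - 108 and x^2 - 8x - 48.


Factor each:
  x^2 - 3x - 108 = (x - 12)(x + 9)
  x^2 - 8x - 48 = (x - 12)(x + 4)
Common monic factor: x - 12


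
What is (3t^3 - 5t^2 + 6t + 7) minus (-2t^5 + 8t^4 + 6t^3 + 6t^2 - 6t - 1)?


Distribute the minus sign:
  (3t^3 - 5t^2 + 6t + 7)
- (-2t^5 + 8t^4 + 6t^3 + 6t^2 - 6t - 1)
Negate second polynomial: 2t^5 - 8t^4 - 6t^3 - 6t^2 + 6t + 1
Add: 2t^5 - 8t^4 - 3t^3 - 11t^2 + 12t + 8


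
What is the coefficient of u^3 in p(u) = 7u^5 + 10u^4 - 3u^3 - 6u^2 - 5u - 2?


Read off the coefficient of u^3: -3


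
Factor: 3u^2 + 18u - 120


Roots satisfy r1 + r2 = -b/a = -6 and r1*r2 = c/a = -40.
So r1 = 4, r2 = -10.
3u^2 + 18u - 120 = 3(u - r1)(u - r2) = 3(u - 4)(u + 10)


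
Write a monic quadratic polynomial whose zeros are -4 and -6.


p(n) = (n + 4)(n + 6)
Expand: n^2 + 10n + 24


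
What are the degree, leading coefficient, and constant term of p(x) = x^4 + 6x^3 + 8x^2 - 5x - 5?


Highest power of x is 4, with coefficient 1. Constant term is -5.
Degree = 4, leading coefficient = 1, constant term = -5


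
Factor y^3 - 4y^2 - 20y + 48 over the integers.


Try integer roots (divisors of 48). y=-4: p(-4)=0.
Divide out (y + 4): quotient is y^2 - 8y + 12.
Factor the quadratic: (y - 2)(y - 6)
Result: (y + 4)(y - 2)(y - 6)


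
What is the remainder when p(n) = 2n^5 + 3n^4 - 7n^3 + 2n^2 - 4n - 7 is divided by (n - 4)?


By the Remainder Theorem, the remainder equals p(4):
  2*(4)^5 = 2048
  3*(4)^4 = 768
  -7*(4)^3 = -448
  2*(4)^2 = 32
  -4*(4)^1 = -16
  constant: -7
Sum: 2048 + 768 - 448 + 32 - 16 - 7 = 2377


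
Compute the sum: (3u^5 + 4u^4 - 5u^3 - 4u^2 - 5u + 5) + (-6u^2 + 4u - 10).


Align terms by degree and add:
  3u^5 + 4u^4 - 5u^3 - 4u^2 - 5u + 5
  -6u^2 + 4u - 10
= 3u^5 + 4u^4 - 5u^3 - 10u^2 - u - 5


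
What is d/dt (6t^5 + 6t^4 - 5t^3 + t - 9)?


Apply the power rule term by term:
  d/dt(6t^5) = 30t^4
  d/dt(6t^4) = 24t^3
  d/dt(-5t^3) = -15t^2
  d/dt(t) = 1
  d/dt(-9) = 0
p'(t) = 30t^4 + 24t^3 - 15t^2 + 1


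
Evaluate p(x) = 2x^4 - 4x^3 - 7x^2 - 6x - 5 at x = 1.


Using direct substitution:
  2 * (1)^4 = 2
  -4 * (1)^3 = -4
  -7 * (1)^2 = -7
  -6 * (1)^1 = -6
  constant: -5
Sum = 2 - 4 - 7 - 6 - 5 = -20


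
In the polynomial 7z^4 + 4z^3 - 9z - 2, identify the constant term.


Read off the constant term: -2


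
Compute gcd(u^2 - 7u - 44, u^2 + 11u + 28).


Factor each:
  u^2 - 7u - 44 = (u + 4)(u - 11)
  u^2 + 11u + 28 = (u + 4)(u + 7)
Common monic factor: u + 4


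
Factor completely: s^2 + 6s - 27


Roots satisfy r1 + r2 = -b/a = -6 and r1*r2 = c/a = -27.
So r1 = -9, r2 = 3.
s^2 + 6s - 27 = (s - r1)(s - r2) = (s + 9)(s - 3)


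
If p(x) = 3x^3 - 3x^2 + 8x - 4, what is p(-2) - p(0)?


p(-2) = -56
p(0) = -4
p(-2) - p(0) = -56 + 4 = -52


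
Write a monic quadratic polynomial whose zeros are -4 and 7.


p(t) = (t + 4)(t - 7)
Expand: t^2 - 3t - 28


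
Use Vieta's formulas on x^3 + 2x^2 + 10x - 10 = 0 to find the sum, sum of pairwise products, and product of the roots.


Monic cubic x^3+bx^2+cx+d=0: sum=-b, pairwise sum=c, product=-d.
b=2, c=10, d=-10
r1+r2+r3 = -2
r1r2+r1r3+r2r3 = 10
r1r2r3 = 10


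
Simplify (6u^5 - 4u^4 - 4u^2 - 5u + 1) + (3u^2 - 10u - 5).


Align terms by degree and add:
  6u^5 - 4u^4 - 4u^2 - 5u + 1
+ 3u^2 - 10u - 5
= 6u^5 - 4u^4 - u^2 - 15u - 4


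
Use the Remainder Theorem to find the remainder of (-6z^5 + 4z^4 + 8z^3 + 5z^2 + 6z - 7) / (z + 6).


By the Remainder Theorem, the remainder equals p(-6):
  -6*(-6)^5 = 46656
  4*(-6)^4 = 5184
  8*(-6)^3 = -1728
  5*(-6)^2 = 180
  6*(-6)^1 = -36
  constant: -7
Sum: 46656 + 5184 - 1728 + 180 - 36 - 7 = 50249


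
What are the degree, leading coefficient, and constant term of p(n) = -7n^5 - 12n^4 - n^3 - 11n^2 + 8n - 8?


Highest power of n is 5, with coefficient -7. Constant term is -8.
Degree = 5, leading coefficient = -7, constant term = -8


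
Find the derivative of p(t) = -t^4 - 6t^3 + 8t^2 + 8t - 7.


Apply the power rule term by term:
  d/dt(-t^4) = -4t^3
  d/dt(-6t^3) = -18t^2
  d/dt(8t^2) = 16t
  d/dt(8t) = 8
  d/dt(-7) = 0
p'(t) = -4t^3 - 18t^2 + 16t + 8


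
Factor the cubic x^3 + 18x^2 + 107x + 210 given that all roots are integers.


Try integer roots (divisors of 210). x=-6: p(-6)=0.
Divide out (x + 6): quotient is x^2 + 12x + 35.
Factor the quadratic: (x + 5)(x + 7)
Result: (x + 6)(x + 5)(x + 7)


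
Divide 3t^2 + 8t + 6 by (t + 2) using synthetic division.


Synthetic division with c = -2. Coefficients: 3, 8, 6
Bring down 3.
  3 * -2 = -6; -6 + 8 = 2
  2 * -2 = -4; -4 + 6 = 2
Quotient: 3t + 2, Remainder: 2


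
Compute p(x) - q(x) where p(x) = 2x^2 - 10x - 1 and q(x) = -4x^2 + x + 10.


Distribute the minus sign:
  (2x^2 - 10x - 1)
- (-4x^2 + x + 10)
Negate second polynomial: 4x^2 - x - 10
Add: 6x^2 - 11x - 11


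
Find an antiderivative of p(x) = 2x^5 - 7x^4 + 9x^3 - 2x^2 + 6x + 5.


Reverse power rule on each term:
  ∫ 2x^5 dx = (1/3)x^6
  ∫ -7x^4 dx = -(7/5)x^5
  ∫ 9x^3 dx = (9/4)x^4
  ∫ -2x^2 dx = -(2/3)x^3
  ∫ 6x dx = 3x^2
  ∫ 5 dx = 5x
F(x) = (1/3)x^6 - (7/5)x^5 + (9/4)x^4 - (2/3)x^3 + 3x^2 + 5x + C


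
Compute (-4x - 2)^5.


Expand (-4x - 2)^5 by repeated multiplication:
  (-4x - 2)^2 = 16x^2 + 16x + 4
  (-4x - 2)^3 = -64x^3 - 96x^2 - 48x - 8
  (-4x - 2)^4 = 256x^4 + 512x^3 + 384x^2 + 128x + 16
= -1024x^5 - 2560x^4 - 2560x^3 - 1280x^2 - 320x - 32


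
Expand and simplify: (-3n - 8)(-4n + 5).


Distribute each term of the first polynomial:
  (-3n)(-4n + 5) = 12n^2 - 15n
  (-8)(-4n + 5) = 32n - 40
Sum: 12n^2 + 17n - 40


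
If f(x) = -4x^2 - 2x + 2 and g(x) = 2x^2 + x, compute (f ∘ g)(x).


Substitute g(x) into f:
f(g(x)) = -4*(2x^2 + x)^2 + (-2)*(2x^2 + x) + 2
(2x^2 + x)^2 = 4x^4 + 4x^3 + x^2
Expand and combine: -16x^4 - 16x^3 - 8x^2 - 2x + 2


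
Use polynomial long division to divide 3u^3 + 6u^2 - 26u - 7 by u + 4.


(3u^3 + 6u^2 - 26u - 7) / (u + 4)
Step 1: 3u^2 * (u + 4) = 3u^3 + 12u^2; subtract.
Step 2: -6u * (u + 4) = -6u^2 - 24u; subtract.
Step 3: -2 * (u + 4) = -2u - 8; subtract.
Quotient: 3u^2 - 6u - 2, Remainder: 1


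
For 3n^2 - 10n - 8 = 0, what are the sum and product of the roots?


For an^2+bn+c=0: sum = -b/a, product = c/a.
a=3, b=-10, c=-8
Sum = -(-10)/3 = 10/3
Product = (-8)/3 = -8/3


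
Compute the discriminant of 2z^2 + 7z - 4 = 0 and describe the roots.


D = b^2 - 4ac = (7)^2 - 4(2)(-4) = 49 + 32 = 81
Since D > 0: two distinct rational roots


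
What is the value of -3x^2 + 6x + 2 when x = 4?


Using direct substitution:
  -3 * (4)^2 = -48
  6 * (4)^1 = 24
  constant: 2
Sum = -48 + 24 + 2 = -22


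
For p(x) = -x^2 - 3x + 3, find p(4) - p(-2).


p(4) = -25
p(-2) = 5
p(4) - p(-2) = -25 - 5 = -30


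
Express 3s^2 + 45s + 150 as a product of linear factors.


Roots satisfy r1 + r2 = -b/a = -15 and r1*r2 = c/a = 50.
So r1 = -5, r2 = -10.
3s^2 + 45s + 150 = 3(s - r1)(s - r2) = 3(s + 5)(s + 10)


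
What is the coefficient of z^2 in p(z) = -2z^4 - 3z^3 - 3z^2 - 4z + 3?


Read off the coefficient of z^2: -3


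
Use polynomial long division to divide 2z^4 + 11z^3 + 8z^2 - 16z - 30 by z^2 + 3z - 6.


(2z^4 + 11z^3 + 8z^2 - 16z - 30) / (z^2 + 3z - 6)
Step 1: 2z^2 * (z^2 + 3z - 6) = 2z^4 + 6z^3 - 12z^2; subtract.
Step 2: 5z * (z^2 + 3z - 6) = 5z^3 + 15z^2 - 30z; subtract.
Step 3: 5 * (z^2 + 3z - 6) = 5z^2 + 15z - 30; subtract.
Quotient: 2z^2 + 5z + 5, Remainder: -z


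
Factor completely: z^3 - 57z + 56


Try integer roots (divisors of 56). z=7: p(7)=0.
Divide out (z - 7): quotient is z^2 + 7z - 8.
Factor the quadratic: (z - 1)(z + 8)
Result: (z - 7)(z - 1)(z + 8)


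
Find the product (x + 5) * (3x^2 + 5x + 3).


Distribute each term of the first polynomial:
  (x)(3x^2 + 5x + 3) = 3x^3 + 5x^2 + 3x
  (5)(3x^2 + 5x + 3) = 15x^2 + 25x + 15
Sum: 3x^3 + 20x^2 + 28x + 15


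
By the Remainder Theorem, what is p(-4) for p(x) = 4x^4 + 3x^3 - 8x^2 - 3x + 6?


By the Remainder Theorem, the remainder equals p(-4):
  4*(-4)^4 = 1024
  3*(-4)^3 = -192
  -8*(-4)^2 = -128
  -3*(-4)^1 = 12
  constant: 6
Sum: 1024 - 192 - 128 + 12 + 6 = 722


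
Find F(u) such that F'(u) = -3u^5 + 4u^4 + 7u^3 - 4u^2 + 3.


Reverse power rule on each term:
  ∫ -3u^5 du = -(1/2)u^6
  ∫ 4u^4 du = (4/5)u^5
  ∫ 7u^3 du = (7/4)u^4
  ∫ -4u^2 du = -(4/3)u^3
  ∫ 3 du = 3u
F(u) = -(1/2)u^6 + (4/5)u^5 + (7/4)u^4 - (4/3)u^3 + 3u + C


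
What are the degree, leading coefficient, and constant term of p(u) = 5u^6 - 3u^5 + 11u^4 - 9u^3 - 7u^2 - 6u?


Highest power of u is 6, with coefficient 5. Constant term is 0.
Degree = 6, leading coefficient = 5, constant term = 0


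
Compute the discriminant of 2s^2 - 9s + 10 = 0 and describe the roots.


D = b^2 - 4ac = (-9)^2 - 4(2)(10) = 81 - 80 = 1
Since D > 0: two distinct rational roots


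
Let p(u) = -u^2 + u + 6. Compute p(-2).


Using direct substitution:
  -1 * (-2)^2 = -4
  1 * (-2)^1 = -2
  constant: 6
Sum = -4 - 2 + 6 = 0


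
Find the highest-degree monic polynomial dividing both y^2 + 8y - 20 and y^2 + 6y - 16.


Factor each:
  y^2 + 8y - 20 = (y - 2)(y + 10)
  y^2 + 6y - 16 = (y - 2)(y + 8)
Common monic factor: y - 2


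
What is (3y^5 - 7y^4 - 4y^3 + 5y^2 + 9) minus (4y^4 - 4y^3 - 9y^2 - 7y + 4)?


Distribute the minus sign:
  (3y^5 - 7y^4 - 4y^3 + 5y^2 + 9)
- (4y^4 - 4y^3 - 9y^2 - 7y + 4)
Negate second polynomial: -4y^4 + 4y^3 + 9y^2 + 7y - 4
Add: 3y^5 - 11y^4 + 14y^2 + 7y + 5


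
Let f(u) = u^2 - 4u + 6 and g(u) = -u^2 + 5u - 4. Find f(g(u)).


Substitute g(u) into f:
f(g(u)) = 1*(-u^2 + 5u - 4)^2 + (-4)*(-u^2 + 5u - 4) + 6
(-u^2 + 5u - 4)^2 = u^4 - 10u^3 + 33u^2 - 40u + 16
Expand and combine: u^4 - 10u^3 + 37u^2 - 60u + 38


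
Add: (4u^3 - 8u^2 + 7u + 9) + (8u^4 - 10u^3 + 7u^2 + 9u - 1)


Align terms by degree and add:
  4u^3 - 8u^2 + 7u + 9
+ 8u^4 - 10u^3 + 7u^2 + 9u - 1
= 8u^4 - 6u^3 - u^2 + 16u + 8


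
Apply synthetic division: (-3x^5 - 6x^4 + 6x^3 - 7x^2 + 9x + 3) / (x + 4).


Synthetic division with c = -4. Coefficients: -3, -6, 6, -7, 9, 3
Bring down -3.
  -3 * -4 = 12; 12 - 6 = 6
  6 * -4 = -24; -24 + 6 = -18
  -18 * -4 = 72; 72 - 7 = 65
  65 * -4 = -260; -260 + 9 = -251
  -251 * -4 = 1004; 1004 + 3 = 1007
Quotient: -3x^4 + 6x^3 - 18x^2 + 65x - 251, Remainder: 1007


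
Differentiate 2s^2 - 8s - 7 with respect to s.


Apply the power rule term by term:
  d/ds(2s^2) = 4s
  d/ds(-8s) = -8
  d/ds(-7) = 0
p'(s) = 4s - 8


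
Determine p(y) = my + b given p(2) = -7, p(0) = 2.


p(y) = my + b. Using p(2)=-7, p(0)=2:
m = (-7 - 2)/(2) = -9/2 = -9/2
b = -7 - m*(2) = -7 + 9 = 2
p(y) = -(9/2)y + 2


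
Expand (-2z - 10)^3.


Expand (-2z - 10)^3 by repeated multiplication:
  (-2z - 10)^2 = 4z^2 + 40z + 100
= -8z^3 - 120z^2 - 600z - 1000


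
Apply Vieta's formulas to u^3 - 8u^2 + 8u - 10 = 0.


Monic cubic u^3+bu^2+cu+d=0: sum=-b, pairwise sum=c, product=-d.
b=-8, c=8, d=-10
r1+r2+r3 = 8
r1r2+r1r3+r2r3 = 8
r1r2r3 = 10


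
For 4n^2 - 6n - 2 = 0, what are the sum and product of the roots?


For an^2+bn+c=0: sum = -b/a, product = c/a.
a=4, b=-6, c=-2
Sum = -(-6)/4 = 3/2
Product = (-2)/4 = -1/2


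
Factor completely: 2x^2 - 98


Roots satisfy r1 + r2 = -b/a = 0 and r1*r2 = c/a = -49.
So r1 = -7, r2 = 7.
2x^2 - 98 = 2(x - r1)(x - r2) = 2(x + 7)(x - 7)


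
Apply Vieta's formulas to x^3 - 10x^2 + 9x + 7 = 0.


Monic cubic x^3+bx^2+cx+d=0: sum=-b, pairwise sum=c, product=-d.
b=-10, c=9, d=7
r1+r2+r3 = 10
r1r2+r1r3+r2r3 = 9
r1r2r3 = -7


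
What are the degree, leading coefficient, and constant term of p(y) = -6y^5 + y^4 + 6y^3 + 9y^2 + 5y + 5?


Highest power of y is 5, with coefficient -6. Constant term is 5.
Degree = 5, leading coefficient = -6, constant term = 5


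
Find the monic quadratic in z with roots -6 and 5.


p(z) = (z + 6)(z - 5)
Expand: z^2 + z - 30


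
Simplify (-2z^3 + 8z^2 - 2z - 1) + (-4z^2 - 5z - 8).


Align terms by degree and add:
  -2z^3 + 8z^2 - 2z - 1
  -4z^2 - 5z - 8
= -2z^3 + 4z^2 - 7z - 9


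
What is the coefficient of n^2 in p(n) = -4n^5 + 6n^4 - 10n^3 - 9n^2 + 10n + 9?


Read off the coefficient of n^2: -9


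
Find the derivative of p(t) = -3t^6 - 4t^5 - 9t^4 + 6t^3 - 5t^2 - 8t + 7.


Apply the power rule term by term:
  d/dt(-3t^6) = -18t^5
  d/dt(-4t^5) = -20t^4
  d/dt(-9t^4) = -36t^3
  d/dt(6t^3) = 18t^2
  d/dt(-5t^2) = -10t
  d/dt(-8t) = -8
  d/dt(7) = 0
p'(t) = -18t^5 - 20t^4 - 36t^3 + 18t^2 - 10t - 8


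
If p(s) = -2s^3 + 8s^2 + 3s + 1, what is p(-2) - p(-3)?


p(-2) = 43
p(-3) = 118
p(-2) - p(-3) = 43 - 118 = -75


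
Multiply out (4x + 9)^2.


Expand (4x + 9)^2 by repeated multiplication:
= 16x^2 + 72x + 81


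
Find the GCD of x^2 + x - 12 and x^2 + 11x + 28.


Factor each:
  x^2 + x - 12 = (x + 4)(x - 3)
  x^2 + 11x + 28 = (x + 4)(x + 7)
Common monic factor: x + 4


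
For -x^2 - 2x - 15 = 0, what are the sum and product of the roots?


For ax^2+bx+c=0: sum = -b/a, product = c/a.
a=-1, b=-2, c=-15
Sum = -(-2)/-1 = -2
Product = (-15)/-1 = 15


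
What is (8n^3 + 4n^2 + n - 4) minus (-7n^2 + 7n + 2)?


Distribute the minus sign:
  (8n^3 + 4n^2 + n - 4)
- (-7n^2 + 7n + 2)
Negate second polynomial: 7n^2 - 7n - 2
Add: 8n^3 + 11n^2 - 6n - 6


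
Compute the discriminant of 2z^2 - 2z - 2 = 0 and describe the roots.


D = b^2 - 4ac = (-2)^2 - 4(2)(-2) = 4 + 16 = 20
Since D > 0: two distinct irrational roots


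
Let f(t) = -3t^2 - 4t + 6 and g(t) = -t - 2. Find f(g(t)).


Substitute g(t) into f:
f(g(t)) = -3*(-t - 2)^2 + (-4)*(-t - 2) + 6
(-t - 2)^2 = t^2 + 4t + 4
Expand and combine: -3t^2 - 8t + 2


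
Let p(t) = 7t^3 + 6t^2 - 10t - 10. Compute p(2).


Using direct substitution:
  7 * (2)^3 = 56
  6 * (2)^2 = 24
  -10 * (2)^1 = -20
  constant: -10
Sum = 56 + 24 - 20 - 10 = 50


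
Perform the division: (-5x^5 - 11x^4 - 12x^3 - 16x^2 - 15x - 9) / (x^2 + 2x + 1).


(-5x^5 - 11x^4 - 12x^3 - 16x^2 - 15x - 9) / (x^2 + 2x + 1)
Step 1: -5x^3 * (x^2 + 2x + 1) = -5x^5 - 10x^4 - 5x^3; subtract.
Step 2: -x^2 * (x^2 + 2x + 1) = -x^4 - 2x^3 - x^2; subtract.
Step 3: -5x * (x^2 + 2x + 1) = -5x^3 - 10x^2 - 5x; subtract.
Step 4: -5 * (x^2 + 2x + 1) = -5x^2 - 10x - 5; subtract.
Quotient: -5x^3 - x^2 - 5x - 5, Remainder: -4


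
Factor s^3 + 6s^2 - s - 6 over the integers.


Try integer roots (divisors of -6). s=1: p(1)=0.
Divide out (s - 1): quotient is s^2 + 7s + 6.
Factor the quadratic: (s + 1)(s + 6)
Result: (s - 1)(s + 1)(s + 6)


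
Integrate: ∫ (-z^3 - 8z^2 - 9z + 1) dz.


Reverse power rule on each term:
  ∫ -z^3 dz = -(1/4)z^4
  ∫ -8z^2 dz = -(8/3)z^3
  ∫ -9z dz = -(9/2)z^2
  ∫ 1 dz = z
F(z) = -(1/4)z^4 - (8/3)z^3 - (9/2)z^2 + z + C


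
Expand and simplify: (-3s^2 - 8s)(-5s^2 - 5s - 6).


Distribute each term of the first polynomial:
  (-3s^2)(-5s^2 - 5s - 6) = 15s^4 + 15s^3 + 18s^2
  (-8s)(-5s^2 - 5s - 6) = 40s^3 + 40s^2 + 48s
Sum: 15s^4 + 55s^3 + 58s^2 + 48s


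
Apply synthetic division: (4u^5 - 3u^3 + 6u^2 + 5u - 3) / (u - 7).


Synthetic division with c = 7. Coefficients: 4, 0, -3, 6, 5, -3
Bring down 4.
  4 * 7 = 28; 28 + 0 = 28
  28 * 7 = 196; 196 - 3 = 193
  193 * 7 = 1351; 1351 + 6 = 1357
  1357 * 7 = 9499; 9499 + 5 = 9504
  9504 * 7 = 66528; 66528 - 3 = 66525
Quotient: 4u^4 + 28u^3 + 193u^2 + 1357u + 9504, Remainder: 66525


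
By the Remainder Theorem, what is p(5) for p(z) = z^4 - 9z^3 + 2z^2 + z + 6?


By the Remainder Theorem, the remainder equals p(5):
  1*(5)^4 = 625
  -9*(5)^3 = -1125
  2*(5)^2 = 50
  1*(5)^1 = 5
  constant: 6
Sum: 625 - 1125 + 50 + 5 + 6 = -439


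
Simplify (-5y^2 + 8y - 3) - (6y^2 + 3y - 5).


Distribute the minus sign:
  (-5y^2 + 8y - 3)
- (6y^2 + 3y - 5)
Negate second polynomial: -6y^2 - 3y + 5
Add: -11y^2 + 5y + 2


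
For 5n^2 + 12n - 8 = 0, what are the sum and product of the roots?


For an^2+bn+c=0: sum = -b/a, product = c/a.
a=5, b=12, c=-8
Sum = -(12)/5 = -12/5
Product = (-8)/5 = -8/5


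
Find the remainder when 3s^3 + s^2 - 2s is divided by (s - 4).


By the Remainder Theorem, the remainder equals p(4):
  3*(4)^3 = 192
  1*(4)^2 = 16
  -2*(4)^1 = -8
  constant: 0
Sum: 192 + 16 - 8 + 0 = 200


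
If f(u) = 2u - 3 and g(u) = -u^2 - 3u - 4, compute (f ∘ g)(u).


Substitute g(u) into f:
f(g(u)) = 2*(-u^2 - 3u - 4) + (-3)
Expand and combine: -2u^2 - 6u - 11


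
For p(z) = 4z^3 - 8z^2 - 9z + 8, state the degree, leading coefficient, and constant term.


Highest power of z is 3, with coefficient 4. Constant term is 8.
Degree = 3, leading coefficient = 4, constant term = 8


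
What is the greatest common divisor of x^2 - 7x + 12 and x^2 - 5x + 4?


Factor each:
  x^2 - 7x + 12 = (x - 4)(x - 3)
  x^2 - 5x + 4 = (x - 4)(x - 1)
Common monic factor: x - 4


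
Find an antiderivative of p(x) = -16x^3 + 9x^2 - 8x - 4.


Reverse power rule on each term:
  ∫ -16x^3 dx = -4x^4
  ∫ 9x^2 dx = 3x^3
  ∫ -8x dx = -4x^2
  ∫ -4 dx = -4x
F(x) = -4x^4 + 3x^3 - 4x^2 - 4x + C


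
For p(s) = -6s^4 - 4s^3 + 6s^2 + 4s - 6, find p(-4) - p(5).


p(-4) = -1206
p(5) = -4086
p(-4) - p(5) = -1206 + 4086 = 2880


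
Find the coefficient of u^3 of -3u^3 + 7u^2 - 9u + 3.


Read off the coefficient of u^3: -3


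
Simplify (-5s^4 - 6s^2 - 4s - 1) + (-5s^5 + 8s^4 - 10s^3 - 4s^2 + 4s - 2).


Align terms by degree and add:
  -5s^4 - 6s^2 - 4s - 1
  -5s^5 + 8s^4 - 10s^3 - 4s^2 + 4s - 2
= -5s^5 + 3s^4 - 10s^3 - 10s^2 - 3


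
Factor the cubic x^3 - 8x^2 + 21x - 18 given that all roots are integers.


Try integer roots (divisors of -18). x=2: p(2)=0.
Divide out (x - 2): quotient is x^2 - 6x + 9.
Factor the quadratic: (x - 3)(x - 3)
Result: (x - 2)(x - 3)(x - 3)


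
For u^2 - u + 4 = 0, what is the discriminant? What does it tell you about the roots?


D = b^2 - 4ac = (-1)^2 - 4(1)(4) = 1 - 16 = -15
Since D < 0: two complex conjugate roots (no real roots)


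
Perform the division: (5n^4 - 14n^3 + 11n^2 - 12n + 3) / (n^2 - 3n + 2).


(5n^4 - 14n^3 + 11n^2 - 12n + 3) / (n^2 - 3n + 2)
Step 1: 5n^2 * (n^2 - 3n + 2) = 5n^4 - 15n^3 + 10n^2; subtract.
Step 2: n * (n^2 - 3n + 2) = n^3 - 3n^2 + 2n; subtract.
Step 3: 4 * (n^2 - 3n + 2) = 4n^2 - 12n + 8; subtract.
Quotient: 5n^2 + n + 4, Remainder: -2n - 5


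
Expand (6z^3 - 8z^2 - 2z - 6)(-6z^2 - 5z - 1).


Distribute each term of the first polynomial:
  (6z^3)(-6z^2 - 5z - 1) = -36z^5 - 30z^4 - 6z^3
  (-8z^2)(-6z^2 - 5z - 1) = 48z^4 + 40z^3 + 8z^2
  (-2z)(-6z^2 - 5z - 1) = 12z^3 + 10z^2 + 2z
  (-6)(-6z^2 - 5z - 1) = 36z^2 + 30z + 6
Sum: -36z^5 + 18z^4 + 46z^3 + 54z^2 + 32z + 6


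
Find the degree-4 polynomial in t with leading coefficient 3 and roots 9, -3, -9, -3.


p(t) = 3(t - 9)(t + 3)(t + 9)(t + 3)
Expand: 3t^4 + 18t^3 - 216t^2 - 1458t - 2187


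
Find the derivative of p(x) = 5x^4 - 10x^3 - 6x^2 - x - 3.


Apply the power rule term by term:
  d/dx(5x^4) = 20x^3
  d/dx(-10x^3) = -30x^2
  d/dx(-6x^2) = -12x
  d/dx(-x) = -1
  d/dx(-3) = 0
p'(x) = 20x^3 - 30x^2 - 12x - 1


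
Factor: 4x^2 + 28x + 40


Roots satisfy r1 + r2 = -b/a = -7 and r1*r2 = c/a = 10.
So r1 = -2, r2 = -5.
4x^2 + 28x + 40 = 4(x - r1)(x - r2) = 4(x + 2)(x + 5)


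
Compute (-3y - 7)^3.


Expand (-3y - 7)^3 by repeated multiplication:
  (-3y - 7)^2 = 9y^2 + 42y + 49
= -27y^3 - 189y^2 - 441y - 343


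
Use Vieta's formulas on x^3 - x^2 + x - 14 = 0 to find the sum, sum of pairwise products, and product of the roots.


Monic cubic x^3+bx^2+cx+d=0: sum=-b, pairwise sum=c, product=-d.
b=-1, c=1, d=-14
r1+r2+r3 = 1
r1r2+r1r3+r2r3 = 1
r1r2r3 = 14


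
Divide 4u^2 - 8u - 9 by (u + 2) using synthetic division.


Synthetic division with c = -2. Coefficients: 4, -8, -9
Bring down 4.
  4 * -2 = -8; -8 - 8 = -16
  -16 * -2 = 32; 32 - 9 = 23
Quotient: 4u - 16, Remainder: 23


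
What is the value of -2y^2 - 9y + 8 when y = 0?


Using direct substitution:
  -2 * (0)^2 = 0
  -9 * (0)^1 = 0
  constant: 8
Sum = 0 + 0 + 8 = 8


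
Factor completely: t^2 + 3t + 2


Roots satisfy r1 + r2 = -b/a = -3 and r1*r2 = c/a = 2.
So r1 = -1, r2 = -2.
t^2 + 3t + 2 = (t - r1)(t - r2) = (t + 1)(t + 2)


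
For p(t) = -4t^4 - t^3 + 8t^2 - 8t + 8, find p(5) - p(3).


p(5) = -2457
p(3) = -295
p(5) - p(3) = -2457 + 295 = -2162


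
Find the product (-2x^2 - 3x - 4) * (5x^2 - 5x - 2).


Distribute each term of the first polynomial:
  (-2x^2)(5x^2 - 5x - 2) = -10x^4 + 10x^3 + 4x^2
  (-3x)(5x^2 - 5x - 2) = -15x^3 + 15x^2 + 6x
  (-4)(5x^2 - 5x - 2) = -20x^2 + 20x + 8
Sum: -10x^4 - 5x^3 - x^2 + 26x + 8


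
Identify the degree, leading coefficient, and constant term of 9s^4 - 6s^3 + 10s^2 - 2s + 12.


Highest power of s is 4, with coefficient 9. Constant term is 12.
Degree = 4, leading coefficient = 9, constant term = 12


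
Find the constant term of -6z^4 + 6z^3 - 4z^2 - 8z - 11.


Read off the constant term: -11


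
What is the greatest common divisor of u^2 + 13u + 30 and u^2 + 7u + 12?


Factor each:
  u^2 + 13u + 30 = (u + 3)(u + 10)
  u^2 + 7u + 12 = (u + 3)(u + 4)
Common monic factor: u + 3


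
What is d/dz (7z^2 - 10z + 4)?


Apply the power rule term by term:
  d/dz(7z^2) = 14z
  d/dz(-10z) = -10
  d/dz(4) = 0
p'(z) = 14z - 10


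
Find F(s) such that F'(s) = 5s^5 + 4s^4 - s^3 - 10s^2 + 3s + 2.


Reverse power rule on each term:
  ∫ 5s^5 ds = (5/6)s^6
  ∫ 4s^4 ds = (4/5)s^5
  ∫ -s^3 ds = -(1/4)s^4
  ∫ -10s^2 ds = -(10/3)s^3
  ∫ 3s ds = (3/2)s^2
  ∫ 2 ds = 2s
F(s) = (5/6)s^6 + (4/5)s^5 - (1/4)s^4 - (10/3)s^3 + (3/2)s^2 + 2s + C


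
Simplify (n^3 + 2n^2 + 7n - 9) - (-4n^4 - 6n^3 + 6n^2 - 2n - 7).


Distribute the minus sign:
  (n^3 + 2n^2 + 7n - 9)
- (-4n^4 - 6n^3 + 6n^2 - 2n - 7)
Negate second polynomial: 4n^4 + 6n^3 - 6n^2 + 2n + 7
Add: 4n^4 + 7n^3 - 4n^2 + 9n - 2


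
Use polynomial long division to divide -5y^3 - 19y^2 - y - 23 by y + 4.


(-5y^3 - 19y^2 - y - 23) / (y + 4)
Step 1: -5y^2 * (y + 4) = -5y^3 - 20y^2; subtract.
Step 2: y * (y + 4) = y^2 + 4y; subtract.
Step 3: -5 * (y + 4) = -5y - 20; subtract.
Quotient: -5y^2 + y - 5, Remainder: -3


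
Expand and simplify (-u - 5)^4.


Expand (-u - 5)^4 by repeated multiplication:
  (-u - 5)^2 = u^2 + 10u + 25
  (-u - 5)^3 = -u^3 - 15u^2 - 75u - 125
= u^4 + 20u^3 + 150u^2 + 500u + 625


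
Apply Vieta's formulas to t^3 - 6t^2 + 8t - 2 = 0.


Monic cubic t^3+bt^2+ct+d=0: sum=-b, pairwise sum=c, product=-d.
b=-6, c=8, d=-2
r1+r2+r3 = 6
r1r2+r1r3+r2r3 = 8
r1r2r3 = 2


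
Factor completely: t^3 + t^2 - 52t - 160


Try integer roots (divisors of -160). t=-4: p(-4)=0.
Divide out (t + 4): quotient is t^2 - 3t - 40.
Factor the quadratic: (t - 8)(t + 5)
Result: (t + 4)(t - 8)(t + 5)


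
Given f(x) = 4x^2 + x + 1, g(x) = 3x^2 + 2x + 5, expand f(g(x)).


Substitute g(x) into f:
f(g(x)) = 4*(3x^2 + 2x + 5)^2 + 1*(3x^2 + 2x + 5) + 1
(3x^2 + 2x + 5)^2 = 9x^4 + 12x^3 + 34x^2 + 20x + 25
Expand and combine: 36x^4 + 48x^3 + 139x^2 + 82x + 106


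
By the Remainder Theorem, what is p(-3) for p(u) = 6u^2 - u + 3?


By the Remainder Theorem, the remainder equals p(-3):
  6*(-3)^2 = 54
  -1*(-3)^1 = 3
  constant: 3
Sum: 54 + 3 + 3 = 60


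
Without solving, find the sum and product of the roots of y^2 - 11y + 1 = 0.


For ay^2+by+c=0: sum = -b/a, product = c/a.
a=1, b=-11, c=1
Sum = -(-11)/1 = 11
Product = (1)/1 = 1


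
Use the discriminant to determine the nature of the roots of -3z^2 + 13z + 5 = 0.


D = b^2 - 4ac = (13)^2 - 4(-3)(5) = 169 + 60 = 229
Since D > 0: two distinct irrational roots


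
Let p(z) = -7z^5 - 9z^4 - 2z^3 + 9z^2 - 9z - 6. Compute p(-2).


Using direct substitution:
  -7 * (-2)^5 = 224
  -9 * (-2)^4 = -144
  -2 * (-2)^3 = 16
  9 * (-2)^2 = 36
  -9 * (-2)^1 = 18
  constant: -6
Sum = 224 - 144 + 16 + 36 + 18 - 6 = 144


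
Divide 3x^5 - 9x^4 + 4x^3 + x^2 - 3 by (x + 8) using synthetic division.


Synthetic division with c = -8. Coefficients: 3, -9, 4, 1, 0, -3
Bring down 3.
  3 * -8 = -24; -24 - 9 = -33
  -33 * -8 = 264; 264 + 4 = 268
  268 * -8 = -2144; -2144 + 1 = -2143
  -2143 * -8 = 17144; 17144 + 0 = 17144
  17144 * -8 = -137152; -137152 - 3 = -137155
Quotient: 3x^4 - 33x^3 + 268x^2 - 2143x + 17144, Remainder: -137155


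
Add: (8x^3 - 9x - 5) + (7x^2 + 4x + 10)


Align terms by degree and add:
  8x^3 - 9x - 5
+ 7x^2 + 4x + 10
= 8x^3 + 7x^2 - 5x + 5


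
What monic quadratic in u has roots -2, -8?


p(u) = (u + 2)(u + 8)
Expand: u^2 + 10u + 16


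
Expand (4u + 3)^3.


Expand (4u + 3)^3 by repeated multiplication:
  (4u + 3)^2 = 16u^2 + 24u + 9
= 64u^3 + 144u^2 + 108u + 27


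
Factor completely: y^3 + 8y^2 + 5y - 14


Try integer roots (divisors of -14). y=-2: p(-2)=0.
Divide out (y + 2): quotient is y^2 + 6y - 7.
Factor the quadratic: (y + 7)(y - 1)
Result: (y + 2)(y + 7)(y - 1)


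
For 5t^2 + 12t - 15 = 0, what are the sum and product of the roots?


For at^2+bt+c=0: sum = -b/a, product = c/a.
a=5, b=12, c=-15
Sum = -(12)/5 = -12/5
Product = (-15)/5 = -3


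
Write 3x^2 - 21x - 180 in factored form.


Roots satisfy r1 + r2 = -b/a = 7 and r1*r2 = c/a = -60.
So r1 = 12, r2 = -5.
3x^2 - 21x - 180 = 3(x - r1)(x - r2) = 3(x - 12)(x + 5)


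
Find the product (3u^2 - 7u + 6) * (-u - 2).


Distribute each term of the first polynomial:
  (3u^2)(-u - 2) = -3u^3 - 6u^2
  (-7u)(-u - 2) = 7u^2 + 14u
  (6)(-u - 2) = -6u - 12
Sum: -3u^3 + u^2 + 8u - 12
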